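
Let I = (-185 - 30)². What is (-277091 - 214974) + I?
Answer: -445840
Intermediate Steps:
I = 46225 (I = (-215)² = 46225)
(-277091 - 214974) + I = (-277091 - 214974) + 46225 = -492065 + 46225 = -445840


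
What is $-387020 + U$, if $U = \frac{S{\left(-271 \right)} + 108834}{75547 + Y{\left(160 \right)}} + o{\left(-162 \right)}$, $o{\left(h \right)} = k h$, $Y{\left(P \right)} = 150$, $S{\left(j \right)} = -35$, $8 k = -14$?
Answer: $- \frac{58549368083}{151394} \approx -3.8674 \cdot 10^{5}$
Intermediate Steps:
$k = - \frac{7}{4}$ ($k = \frac{1}{8} \left(-14\right) = - \frac{7}{4} \approx -1.75$)
$o{\left(h \right)} = - \frac{7 h}{4}$
$U = \frac{43137797}{151394}$ ($U = \frac{-35 + 108834}{75547 + 150} - - \frac{567}{2} = \frac{108799}{75697} + \frac{567}{2} = \frac{43137797}{151394} \approx 284.94$)
$-387020 + U = -387020 + \frac{43137797}{151394} = - \frac{58549368083}{151394}$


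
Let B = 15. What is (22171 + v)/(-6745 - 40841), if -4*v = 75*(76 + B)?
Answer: -81859/190344 ≈ -0.43006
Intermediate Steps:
v = -6825/4 (v = -75*(76 + 15)/4 = -75*91/4 = -1/4*6825 = -6825/4 ≈ -1706.3)
(22171 + v)/(-6745 - 40841) = (22171 - 6825/4)/(-6745 - 40841) = (81859/4)/(-47586) = (81859/4)*(-1/47586) = -81859/190344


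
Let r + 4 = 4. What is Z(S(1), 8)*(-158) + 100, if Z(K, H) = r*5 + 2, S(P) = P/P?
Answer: -216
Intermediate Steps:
S(P) = 1
r = 0 (r = -4 + 4 = 0)
Z(K, H) = 2 (Z(K, H) = 0*5 + 2 = 0 + 2 = 2)
Z(S(1), 8)*(-158) + 100 = 2*(-158) + 100 = -316 + 100 = -216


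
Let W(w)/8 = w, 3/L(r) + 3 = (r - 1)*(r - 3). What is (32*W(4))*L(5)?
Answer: 3072/5 ≈ 614.40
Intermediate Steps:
L(r) = 3/(-3 + (-1 + r)*(-3 + r)) (L(r) = 3/(-3 + (r - 1)*(r - 3)) = 3/(-3 + (-1 + r)*(-3 + r)))
W(w) = 8*w
(32*W(4))*L(5) = (32*(8*4))*(3/(5*(-4 + 5))) = (32*32)*(3*(⅕)/1) = 1024*(3*(⅕)*1) = 1024*(⅗) = 3072/5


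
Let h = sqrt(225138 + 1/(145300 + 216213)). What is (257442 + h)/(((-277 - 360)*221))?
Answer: -257442/140777 - sqrt(29423656510971835)/50892715601 ≈ -1.8321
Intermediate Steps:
h = sqrt(29423656510971835)/361513 (h = sqrt(225138 + 1/361513) = sqrt(81390313795/361513) = sqrt(29423656510971835)/361513 ≈ 474.49)
(257442 + h)/(((-277 - 360)*221)) = (257442 + sqrt(29423656510971835)/361513)/(((-277 - 360)*221)) = (257442 + sqrt(29423656510971835)/361513)/((-637*221)) = (257442 + sqrt(29423656510971835)/361513)/(-140777) = (257442 + sqrt(29423656510971835)/361513)*(-1/140777) = -257442/140777 - sqrt(29423656510971835)/50892715601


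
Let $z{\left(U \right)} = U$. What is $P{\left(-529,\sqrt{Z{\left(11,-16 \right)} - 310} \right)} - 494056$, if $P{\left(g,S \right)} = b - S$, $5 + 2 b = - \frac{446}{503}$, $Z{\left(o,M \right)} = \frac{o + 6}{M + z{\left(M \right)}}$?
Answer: $- \frac{497023297}{1006} - \frac{i \sqrt{19874}}{8} \approx -4.9406 \cdot 10^{5} - 17.622 i$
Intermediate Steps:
$Z{\left(o,M \right)} = \frac{6 + o}{2 M}$ ($Z{\left(o,M \right)} = \frac{o + 6}{M + M} = \frac{6 + o}{2 M}$)
$b = - \frac{2961}{1006}$ ($b = - \frac{5}{2} + \frac{\left(-446\right) \frac{1}{503}}{2} = - \frac{5}{2} + \frac{1}{2} \left(- \frac{446}{503}\right) = - \frac{5}{2} - \frac{223}{503} = - \frac{2961}{1006} \approx -2.9433$)
$P{\left(g,S \right)} = - \frac{2961}{1006} - S$
$P{\left(-529,\sqrt{Z{\left(11,-16 \right)} - 310} \right)} - 494056 = \left(- \frac{2961}{1006} - \sqrt{\frac{6 + 11}{2 \left(-16\right)} - 310}\right) - 494056 = \left(- \frac{2961}{1006} - \sqrt{\frac{1}{2} \left(- \frac{1}{16}\right) 17 - 310}\right) - 494056 = \left(- \frac{2961}{1006} - \sqrt{- \frac{17}{32} - 310}\right) - 494056 = \left(- \frac{2961}{1006} - \sqrt{- \frac{9937}{32}}\right) - 494056 = \left(- \frac{2961}{1006} - \frac{i \sqrt{19874}}{8}\right) - 494056 = - \frac{497023297}{1006} - \frac{i \sqrt{19874}}{8}$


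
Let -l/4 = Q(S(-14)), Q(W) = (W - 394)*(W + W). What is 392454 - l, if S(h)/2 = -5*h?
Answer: 107974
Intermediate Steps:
S(h) = -10*h (S(h) = 2*(-5*h) = -10*h)
Q(W) = 2*W*(-394 + W) (Q(W) = (-394 + W)*(2*W) = 2*W*(-394 + W))
l = 284480 (l = -8*(-10*(-14))*(-394 - 10*(-14)) = -8*140*(-394 + 140) = -8*140*(-254) = -4*(-71120) = 284480)
392454 - l = 392454 - 1*284480 = 392454 - 284480 = 107974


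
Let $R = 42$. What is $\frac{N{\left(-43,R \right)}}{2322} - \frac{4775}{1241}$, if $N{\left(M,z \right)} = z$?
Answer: $- \frac{1839238}{480267} \approx -3.8296$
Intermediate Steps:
$\frac{N{\left(-43,R \right)}}{2322} - \frac{4775}{1241} = \frac{42}{2322} - \frac{4775}{1241} = 42 \cdot \frac{1}{2322} - \frac{4775}{1241} = \frac{7}{387} - \frac{4775}{1241} = - \frac{1839238}{480267}$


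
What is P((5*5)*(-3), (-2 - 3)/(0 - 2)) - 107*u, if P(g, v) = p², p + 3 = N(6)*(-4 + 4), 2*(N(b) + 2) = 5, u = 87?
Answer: -9300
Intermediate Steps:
N(b) = ½ (N(b) = -2 + (½)*5 = -2 + 5/2 = ½)
p = -3 (p = -3 + (-4 + 4)/2 = -3 + (½)*0 = -3 + 0 = -3)
P(g, v) = 9 (P(g, v) = (-3)² = 9)
P((5*5)*(-3), (-2 - 3)/(0 - 2)) - 107*u = 9 - 107*87 = 9 - 9309 = -9300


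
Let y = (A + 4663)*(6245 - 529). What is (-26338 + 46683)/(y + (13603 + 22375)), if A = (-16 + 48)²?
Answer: 4069/6508574 ≈ 0.00062518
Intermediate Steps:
A = 1024 (A = 32² = 1024)
y = 32506892 (y = (1024 + 4663)*(6245 - 529) = 5687*5716 = 32506892)
(-26338 + 46683)/(y + (13603 + 22375)) = (-26338 + 46683)/(32506892 + (13603 + 22375)) = 20345/(32506892 + 35978) = 20345/32542870 = 20345*(1/32542870) = 4069/6508574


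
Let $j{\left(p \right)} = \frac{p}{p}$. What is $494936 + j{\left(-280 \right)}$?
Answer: $494937$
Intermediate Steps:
$j{\left(p \right)} = 1$
$494936 + j{\left(-280 \right)} = 494936 + 1 = 494937$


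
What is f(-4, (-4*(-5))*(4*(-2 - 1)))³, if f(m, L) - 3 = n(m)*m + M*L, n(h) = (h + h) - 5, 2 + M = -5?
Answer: 5222740375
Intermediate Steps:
M = -7 (M = -2 - 5 = -7)
n(h) = -5 + 2*h (n(h) = 2*h - 5 = -5 + 2*h)
f(m, L) = 3 - 7*L + m*(-5 + 2*m) (f(m, L) = 3 + ((-5 + 2*m)*m - 7*L) = 3 + (m*(-5 + 2*m) - 7*L) = 3 + (-7*L + m*(-5 + 2*m)) = 3 - 7*L + m*(-5 + 2*m))
f(-4, (-4*(-5))*(4*(-2 - 1)))³ = (3 - 7*(-4*(-5))*4*(-2 - 1) - 4*(-5 + 2*(-4)))³ = (3 - 140*4*(-3) - 4*(-5 - 8))³ = (3 - 140*(-12) - 4*(-13))³ = (3 - 7*(-240) + 52)³ = (3 + 1680 + 52)³ = 1735³ = 5222740375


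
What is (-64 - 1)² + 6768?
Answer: 10993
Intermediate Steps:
(-64 - 1)² + 6768 = (-65)² + 6768 = 4225 + 6768 = 10993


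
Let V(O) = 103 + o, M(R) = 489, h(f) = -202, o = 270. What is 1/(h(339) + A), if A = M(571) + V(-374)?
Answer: 1/660 ≈ 0.0015152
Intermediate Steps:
V(O) = 373 (V(O) = 103 + 270 = 373)
A = 862 (A = 489 + 373 = 862)
1/(h(339) + A) = 1/(-202 + 862) = 1/660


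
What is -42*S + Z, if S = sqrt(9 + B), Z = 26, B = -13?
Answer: 26 - 84*I ≈ 26.0 - 84.0*I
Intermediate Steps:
S = 2*I (S = sqrt(9 - 13) = sqrt(-4) = 2*I ≈ 2.0*I)
-42*S + Z = -84*I + 26 = 26 - 84*I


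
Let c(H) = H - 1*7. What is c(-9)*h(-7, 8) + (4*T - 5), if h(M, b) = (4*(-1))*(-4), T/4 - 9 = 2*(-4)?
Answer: -245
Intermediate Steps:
T = 4 (T = 36 + 4*(2*(-4)) = 36 + 4*(-8) = 36 - 32 = 4)
h(M, b) = 16 (h(M, b) = -4*(-4) = 16)
c(H) = -7 + H (c(H) = H - 7 = -7 + H)
c(-9)*h(-7, 8) + (4*T - 5) = (-7 - 9)*16 + (4*4 - 5) = -16*16 + (16 - 5) = -256 + 11 = -245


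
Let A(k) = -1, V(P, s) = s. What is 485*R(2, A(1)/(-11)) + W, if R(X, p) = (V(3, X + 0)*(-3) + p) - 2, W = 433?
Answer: -37432/11 ≈ -3402.9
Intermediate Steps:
R(X, p) = -2 + p - 3*X (R(X, p) = ((X + 0)*(-3) + p) - 2 = (X*(-3) + p) - 2 = (-3*X + p) - 2 = (p - 3*X) - 2 = -2 + p - 3*X)
485*R(2, A(1)/(-11)) + W = 485*(-2 - 1/(-11) - 3*2) + 433 = 485*(-2 - 1*(-1/11) - 6) + 433 = 485*(-2 + 1/11 - 6) + 433 = 485*(-87/11) + 433 = -42195/11 + 433 = -37432/11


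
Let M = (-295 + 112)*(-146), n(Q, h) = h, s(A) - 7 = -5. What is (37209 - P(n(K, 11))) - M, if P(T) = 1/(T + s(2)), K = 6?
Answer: 136382/13 ≈ 10491.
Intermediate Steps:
s(A) = 2 (s(A) = 7 - 5 = 2)
P(T) = 1/(2 + T) (P(T) = 1/(T + 2) = 1/(2 + T))
M = 26718 (M = -183*(-146) = 26718)
(37209 - P(n(K, 11))) - M = (37209 - 1/(2 + 11)) - 1*26718 = (37209 - 1/13) - 26718 = 483716/13 - 26718 = 136382/13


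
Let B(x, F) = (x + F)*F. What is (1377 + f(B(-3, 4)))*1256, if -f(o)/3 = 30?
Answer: 1616472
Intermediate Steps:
B(x, F) = F*(F + x) (B(x, F) = (F + x)*F = F*(F + x))
f(o) = -90 (f(o) = -3*30 = -90)
(1377 + f(B(-3, 4)))*1256 = (1377 - 90)*1256 = 1287*1256 = 1616472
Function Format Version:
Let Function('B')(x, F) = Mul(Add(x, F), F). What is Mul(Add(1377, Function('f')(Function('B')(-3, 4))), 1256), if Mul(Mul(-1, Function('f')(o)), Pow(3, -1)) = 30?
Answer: 1616472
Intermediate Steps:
Function('B')(x, F) = Mul(F, Add(F, x)) (Function('B')(x, F) = Mul(Add(F, x), F) = Mul(F, Add(F, x)))
Function('f')(o) = -90 (Function('f')(o) = Mul(-3, 30) = -90)
Mul(Add(1377, Function('f')(Function('B')(-3, 4))), 1256) = Mul(Add(1377, -90), 1256) = Mul(1287, 1256) = 1616472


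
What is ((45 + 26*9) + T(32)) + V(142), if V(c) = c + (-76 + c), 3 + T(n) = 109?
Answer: 593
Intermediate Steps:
T(n) = 106 (T(n) = -3 + 109 = 106)
V(c) = -76 + 2*c
((45 + 26*9) + T(32)) + V(142) = ((45 + 26*9) + 106) + (-76 + 2*142) = ((45 + 234) + 106) + (-76 + 284) = (279 + 106) + 208 = 385 + 208 = 593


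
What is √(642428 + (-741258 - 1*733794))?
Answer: 4*I*√52039 ≈ 912.48*I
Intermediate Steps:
√(642428 + (-741258 - 1*733794)) = √(642428 + (-741258 - 733794)) = √(642428 - 1475052) = √(-832624) = 4*I*√52039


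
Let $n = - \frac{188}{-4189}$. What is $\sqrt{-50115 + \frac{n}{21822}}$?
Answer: $\frac{i \sqrt{104692981236565373889}}{45706179} \approx 223.86 i$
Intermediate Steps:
$n = \frac{188}{4189}$ ($n = \left(-188\right) \left(- \frac{1}{4189}\right) = \frac{188}{4189} \approx 0.044879$)
$\sqrt{-50115 + \frac{n}{21822}} = \sqrt{-50115 + \frac{188}{4189 \cdot 21822}} = \sqrt{-50115 + \frac{188}{4189} \cdot \frac{1}{21822}} = \sqrt{-50115 + \frac{94}{45706179}} = \sqrt{- \frac{2290565160491}{45706179}} = \frac{i \sqrt{104692981236565373889}}{45706179}$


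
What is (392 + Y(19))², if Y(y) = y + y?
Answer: 184900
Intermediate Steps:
Y(y) = 2*y
(392 + Y(19))² = (392 + 2*19)² = (392 + 38)² = 430² = 184900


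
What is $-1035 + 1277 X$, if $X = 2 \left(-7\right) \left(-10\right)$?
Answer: $177745$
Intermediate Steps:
$X = 140$ ($X = \left(-14\right) \left(-10\right) = 140$)
$-1035 + 1277 X = -1035 + 1277 \cdot 140 = -1035 + 178780 = 177745$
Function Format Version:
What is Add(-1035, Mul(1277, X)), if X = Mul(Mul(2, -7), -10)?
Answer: 177745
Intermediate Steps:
X = 140 (X = Mul(-14, -10) = 140)
Add(-1035, Mul(1277, X)) = Add(-1035, Mul(1277, 140)) = Add(-1035, 178780) = 177745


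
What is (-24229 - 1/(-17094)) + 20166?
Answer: -69452921/17094 ≈ -4063.0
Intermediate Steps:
(-24229 - 1/(-17094)) + 20166 = (-24229 - 1*(-1/17094)) + 20166 = (-24229 + 1/17094) + 20166 = -414170525/17094 + 20166 = -69452921/17094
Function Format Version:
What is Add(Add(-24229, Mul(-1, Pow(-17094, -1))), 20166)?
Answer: Rational(-69452921, 17094) ≈ -4063.0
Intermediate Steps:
Add(Add(-24229, Mul(-1, Pow(-17094, -1))), 20166) = Add(Add(-24229, Mul(-1, Rational(-1, 17094))), 20166) = Add(Add(-24229, Rational(1, 17094)), 20166) = Add(Rational(-414170525, 17094), 20166) = Rational(-69452921, 17094)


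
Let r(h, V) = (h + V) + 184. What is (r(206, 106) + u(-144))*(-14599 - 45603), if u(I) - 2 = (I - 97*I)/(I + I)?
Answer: -27090900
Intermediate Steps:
u(I) = -46 (u(I) = 2 + (I - 97*I)/(I + I) = 2 + (-96*I)/((2*I)) = 2 + (-96*I)*(1/(2*I)) = 2 - 48 = -46)
r(h, V) = 184 + V + h (r(h, V) = (V + h) + 184 = 184 + V + h)
(r(206, 106) + u(-144))*(-14599 - 45603) = ((184 + 106 + 206) - 46)*(-14599 - 45603) = (496 - 46)*(-60202) = 450*(-60202) = -27090900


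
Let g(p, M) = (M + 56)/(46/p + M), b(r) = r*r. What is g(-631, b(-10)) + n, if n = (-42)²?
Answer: 18554282/10509 ≈ 1765.6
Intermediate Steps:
b(r) = r²
g(p, M) = (56 + M)/(M + 46/p)
n = 1764
g(-631, b(-10)) + n = -631*(56 + (-10)²)/(46 + (-10)²*(-631)) + 1764 = -631*(56 + 100)/(46 + 100*(-631)) + 1764 = -631*156/(46 - 63100) + 1764 = -631*156/(-63054) + 1764 = -631*(-1/63054)*156 + 1764 = 16406/10509 + 1764 = 18554282/10509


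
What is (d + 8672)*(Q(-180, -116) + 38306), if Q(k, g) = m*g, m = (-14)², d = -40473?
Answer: -495141570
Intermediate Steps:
m = 196
Q(k, g) = 196*g
(d + 8672)*(Q(-180, -116) + 38306) = (-40473 + 8672)*(196*(-116) + 38306) = -31801*(-22736 + 38306) = -31801*15570 = -495141570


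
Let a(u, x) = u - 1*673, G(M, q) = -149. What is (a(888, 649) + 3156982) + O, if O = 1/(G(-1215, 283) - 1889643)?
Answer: 5966445633023/1889792 ≈ 3.1572e+6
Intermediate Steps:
a(u, x) = -673 + u (a(u, x) = u - 673 = -673 + u)
O = -1/1889792 (O = 1/(-149 - 1889643) = 1/(-1889792) = -1/1889792 ≈ -5.2916e-7)
(a(888, 649) + 3156982) + O = ((-673 + 888) + 3156982) - 1/1889792 = (215 + 3156982) - 1/1889792 = 3157197 - 1/1889792 = 5966445633023/1889792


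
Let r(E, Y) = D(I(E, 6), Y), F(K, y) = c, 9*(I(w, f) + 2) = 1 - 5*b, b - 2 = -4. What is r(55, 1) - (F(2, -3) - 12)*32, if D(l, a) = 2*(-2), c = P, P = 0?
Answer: 380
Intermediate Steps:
b = -2 (b = 2 - 4 = -2)
I(w, f) = -7/9 (I(w, f) = -2 + (1 - 5*(-2))/9 = -2 + (1 + 10)/9 = -2 + (1/9)*11 = -2 + 11/9 = -7/9)
c = 0
F(K, y) = 0
D(l, a) = -4
r(E, Y) = -4
r(55, 1) - (F(2, -3) - 12)*32 = -4 - (0 - 12)*32 = -4 - (-12)*32 = -4 - 1*(-384) = -4 + 384 = 380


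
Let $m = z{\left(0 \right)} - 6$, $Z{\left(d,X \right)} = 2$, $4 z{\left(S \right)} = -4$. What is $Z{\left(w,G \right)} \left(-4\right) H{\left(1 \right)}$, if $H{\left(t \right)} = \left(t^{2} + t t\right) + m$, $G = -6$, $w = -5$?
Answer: $40$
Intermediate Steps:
$z{\left(S \right)} = -1$ ($z{\left(S \right)} = \frac{1}{4} \left(-4\right) = -1$)
$m = -7$ ($m = -1 - 6 = -7$)
$H{\left(t \right)} = -7 + 2 t^{2}$ ($H{\left(t \right)} = \left(t^{2} + t t\right) - 7 = \left(t^{2} + t^{2}\right) - 7 = 2 t^{2} - 7 = -7 + 2 t^{2}$)
$Z{\left(w,G \right)} \left(-4\right) H{\left(1 \right)} = 2 \left(-4\right) \left(-7 + 2 \cdot 1^{2}\right) = - 8 \left(-7 + 2 \cdot 1\right) = - 8 \left(-7 + 2\right) = \left(-8\right) \left(-5\right) = 40$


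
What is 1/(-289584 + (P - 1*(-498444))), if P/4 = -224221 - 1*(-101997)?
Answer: -1/280036 ≈ -3.5710e-6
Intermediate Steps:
P = -488896 (P = 4*(-224221 - 1*(-101997)) = 4*(-224221 + 101997) = 4*(-122224) = -488896)
1/(-289584 + (P - 1*(-498444))) = 1/(-289584 + (-488896 - 1*(-498444))) = 1/(-289584 + (-488896 + 498444)) = 1/(-289584 + 9548) = 1/(-280036) = -1/280036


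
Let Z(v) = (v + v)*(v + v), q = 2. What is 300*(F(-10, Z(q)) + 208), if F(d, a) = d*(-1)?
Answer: 65400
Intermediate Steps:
Z(v) = 4*v**2 (Z(v) = (2*v)*(2*v) = 4*v**2)
F(d, a) = -d
300*(F(-10, Z(q)) + 208) = 300*(-1*(-10) + 208) = 300*(10 + 208) = 300*218 = 65400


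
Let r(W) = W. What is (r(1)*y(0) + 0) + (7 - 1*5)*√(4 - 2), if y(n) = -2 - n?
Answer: -2 + 2*√2 ≈ 0.82843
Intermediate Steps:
(r(1)*y(0) + 0) + (7 - 1*5)*√(4 - 2) = (1*(-2 - 1*0) + 0) + (7 - 1*5)*√(4 - 2) = (1*(-2 + 0) + 0) + (7 - 5)*√2 = (1*(-2) + 0) + 2*√2 = (-2 + 0) + 2*√2 = -2 + 2*√2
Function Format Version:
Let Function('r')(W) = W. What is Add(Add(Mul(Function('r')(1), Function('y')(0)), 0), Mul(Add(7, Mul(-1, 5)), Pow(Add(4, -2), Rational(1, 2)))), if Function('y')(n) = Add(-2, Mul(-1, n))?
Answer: Add(-2, Mul(2, Pow(2, Rational(1, 2)))) ≈ 0.82843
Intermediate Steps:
Add(Add(Mul(Function('r')(1), Function('y')(0)), 0), Mul(Add(7, Mul(-1, 5)), Pow(Add(4, -2), Rational(1, 2)))) = Add(Add(Mul(1, Add(-2, Mul(-1, 0))), 0), Mul(Add(7, Mul(-1, 5)), Pow(Add(4, -2), Rational(1, 2)))) = Add(Add(Mul(1, Add(-2, 0)), 0), Mul(Add(7, -5), Pow(2, Rational(1, 2)))) = Add(Add(Mul(1, -2), 0), Mul(2, Pow(2, Rational(1, 2)))) = Add(Add(-2, 0), Mul(2, Pow(2, Rational(1, 2)))) = Add(-2, Mul(2, Pow(2, Rational(1, 2))))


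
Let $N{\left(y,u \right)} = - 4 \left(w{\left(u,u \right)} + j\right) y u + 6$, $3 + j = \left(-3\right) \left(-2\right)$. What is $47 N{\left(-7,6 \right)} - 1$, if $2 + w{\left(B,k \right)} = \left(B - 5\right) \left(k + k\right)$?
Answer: $102929$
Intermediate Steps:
$w{\left(B,k \right)} = -2 + 2 k \left(-5 + B\right)$ ($w{\left(B,k \right)} = -2 + \left(B - 5\right) \left(k + k\right) = -2 + \left(-5 + B\right) 2 k = -2 + 2 k \left(-5 + B\right)$)
$j = 3$ ($j = -3 - -6 = -3 + 6 = 3$)
$N{\left(y,u \right)} = 6 + u y \left(-4 - 8 u^{2} + 40 u\right)$ ($N{\left(y,u \right)} = - 4 \left(\left(-2 - 10 u + 2 u u\right) + 3\right) y u + 6 = - 4 \left(\left(-2 - 10 u + 2 u^{2}\right) + 3\right) y u + 6 = - 4 \left(1 - 10 u + 2 u^{2}\right) y u + 6 = \left(-4 - 8 u^{2} + 40 u\right) y u + 6 = y \left(-4 - 8 u^{2} + 40 u\right) u + 6 = u y \left(-4 - 8 u^{2} + 40 u\right) + 6 = 6 + u y \left(-4 - 8 u^{2} + 40 u\right)$)
$47 N{\left(-7,6 \right)} - 1 = 47 \left(6 - - 56 \cdot 6^{3} - 24 \left(-7\right) + 40 \left(-7\right) 6^{2}\right) - 1 = 47 \left(6 - \left(-56\right) 216 + 168 + 40 \left(-7\right) 36\right) - 1 = 47 \left(6 + 12096 + 168 - 10080\right) - 1 = 47 \cdot 2190 - 1 = 102930 - 1 = 102929$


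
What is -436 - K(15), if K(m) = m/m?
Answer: -437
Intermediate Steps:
K(m) = 1
-436 - K(15) = -436 - 1*1 = -436 - 1 = -437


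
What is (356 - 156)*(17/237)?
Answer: 3400/237 ≈ 14.346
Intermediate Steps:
(356 - 156)*(17/237) = 200*(17*(1/237)) = 200*(17/237) = 3400/237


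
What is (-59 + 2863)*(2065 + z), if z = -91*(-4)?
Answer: 6810916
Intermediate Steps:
z = 364
(-59 + 2863)*(2065 + z) = (-59 + 2863)*(2065 + 364) = 2804*2429 = 6810916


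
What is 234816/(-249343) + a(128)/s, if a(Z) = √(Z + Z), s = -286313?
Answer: -67234862896/71390142359 ≈ -0.94179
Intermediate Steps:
a(Z) = √2*√Z (a(Z) = √(2*Z) = √2*√Z)
234816/(-249343) + a(128)/s = 234816/(-249343) + (√2*√128)/(-286313) = 234816*(-1/249343) + (√2*(8*√2))*(-1/286313) = -234816/249343 + 16*(-1/286313) = -234816/249343 - 16/286313 = -67234862896/71390142359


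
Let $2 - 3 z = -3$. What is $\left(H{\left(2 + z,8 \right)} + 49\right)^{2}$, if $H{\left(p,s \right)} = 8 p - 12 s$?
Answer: $\frac{2809}{9} \approx 312.11$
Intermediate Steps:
$z = \frac{5}{3}$ ($z = \frac{2}{3} - -1 = \frac{2}{3} + 1 = \frac{5}{3} \approx 1.6667$)
$H{\left(p,s \right)} = - 12 s + 8 p$
$\left(H{\left(2 + z,8 \right)} + 49\right)^{2} = \left(\left(\left(-12\right) 8 + 8 \left(2 + \frac{5}{3}\right)\right) + 49\right)^{2} = \left(\left(-96 + 8 \cdot \frac{11}{3}\right) + 49\right)^{2} = \left(\left(-96 + \frac{88}{3}\right) + 49\right)^{2} = \left(- \frac{200}{3} + 49\right)^{2} = \left(- \frac{53}{3}\right)^{2} = \frac{2809}{9}$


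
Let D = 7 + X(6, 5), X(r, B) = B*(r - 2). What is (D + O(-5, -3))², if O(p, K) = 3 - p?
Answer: 1225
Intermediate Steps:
X(r, B) = B*(-2 + r)
D = 27 (D = 7 + 5*(-2 + 6) = 7 + 5*4 = 7 + 20 = 27)
(D + O(-5, -3))² = (27 + (3 - 1*(-5)))² = (27 + (3 + 5))² = (27 + 8)² = 35² = 1225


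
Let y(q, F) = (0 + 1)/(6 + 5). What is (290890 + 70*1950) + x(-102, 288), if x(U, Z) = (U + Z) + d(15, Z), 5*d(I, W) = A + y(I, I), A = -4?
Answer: 23516637/55 ≈ 4.2758e+5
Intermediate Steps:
y(q, F) = 1/11
d(I, W) = -43/55 (d(I, W) = (-4 + 1/11)/5 = (⅕)*(-43/11) = -43/55)
x(U, Z) = -43/55 + U + Z (x(U, Z) = (U + Z) - 43/55 = -43/55 + U + Z)
(290890 + 70*1950) + x(-102, 288) = (290890 + 70*1950) + (-43/55 - 102 + 288) = (290890 + 136500) + 10187/55 = 427390 + 10187/55 = 23516637/55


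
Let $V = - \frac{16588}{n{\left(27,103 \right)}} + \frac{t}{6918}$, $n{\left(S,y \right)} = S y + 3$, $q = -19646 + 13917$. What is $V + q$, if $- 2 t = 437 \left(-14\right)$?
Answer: $- \frac{52895177}{9224} \approx -5734.5$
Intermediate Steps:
$q = -5729$
$n{\left(S,y \right)} = 3 + S y$
$t = 3059$ ($t = - \frac{437 \left(-14\right)}{2} = \left(- \frac{1}{2}\right) \left(-6118\right) = 3059$)
$V = - \frac{50881}{9224}$ ($V = - \frac{16588}{3 + 27 \cdot 103} + \frac{3059}{6918} = - \frac{16588}{3 + 2781} + 3059 \cdot \frac{1}{6918} = - \frac{16588}{2784} + \frac{3059}{6918} = \left(-16588\right) \frac{1}{2784} + \frac{3059}{6918} = - \frac{143}{24} + \frac{3059}{6918} = - \frac{50881}{9224} \approx -5.5162$)
$V + q = - \frac{50881}{9224} - 5729 = - \frac{52895177}{9224}$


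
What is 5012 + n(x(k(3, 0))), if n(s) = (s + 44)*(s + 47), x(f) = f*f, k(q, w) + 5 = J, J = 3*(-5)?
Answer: 203480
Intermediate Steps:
J = -15
k(q, w) = -20 (k(q, w) = -5 - 15 = -20)
x(f) = f²
n(s) = (44 + s)*(47 + s)
5012 + n(x(k(3, 0))) = 5012 + (2068 + ((-20)²)² + 91*(-20)²) = 5012 + (2068 + 400² + 91*400) = 5012 + (2068 + 160000 + 36400) = 5012 + 198468 = 203480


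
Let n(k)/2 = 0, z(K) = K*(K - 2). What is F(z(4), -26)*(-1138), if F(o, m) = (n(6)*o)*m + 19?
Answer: -21622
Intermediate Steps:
z(K) = K*(-2 + K)
n(k) = 0 (n(k) = 2*0 = 0)
F(o, m) = 19 (F(o, m) = (0*o)*m + 19 = 0*m + 19 = 0 + 19 = 19)
F(z(4), -26)*(-1138) = 19*(-1138) = -21622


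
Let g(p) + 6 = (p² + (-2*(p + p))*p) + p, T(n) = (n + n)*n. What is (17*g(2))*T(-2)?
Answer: -2176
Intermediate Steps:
T(n) = 2*n² (T(n) = (2*n)*n = 2*n²)
g(p) = -6 + p - 3*p² (g(p) = -6 + ((p² + (-2*(p + p))*p) + p) = -6 + ((p² + (-4*p)*p) + p) = -6 + ((p² - 4*p²) + p) = -6 + (-3*p² + p) = -6 + (p - 3*p²) = -6 + p - 3*p²)
(17*g(2))*T(-2) = (17*(-6 + 2 - 3*2²))*(2*(-2)²) = (17*(-6 + 2 - 3*4))*(2*4) = (17*(-6 + 2 - 12))*8 = (17*(-16))*8 = -272*8 = -2176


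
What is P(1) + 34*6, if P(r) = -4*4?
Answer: 188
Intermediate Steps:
P(r) = -16
P(1) + 34*6 = -16 + 34*6 = -16 + 204 = 188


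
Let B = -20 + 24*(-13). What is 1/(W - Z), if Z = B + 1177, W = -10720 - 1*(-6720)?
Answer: -1/4845 ≈ -0.00020640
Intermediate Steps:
B = -332 (B = -20 - 312 = -332)
W = -4000 (W = -10720 + 6720 = -4000)
Z = 845 (Z = -332 + 1177 = 845)
1/(W - Z) = 1/(-4000 - 1*845) = 1/(-4000 - 845) = 1/(-4845) = -1/4845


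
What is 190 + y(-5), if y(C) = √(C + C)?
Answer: 190 + I*√10 ≈ 190.0 + 3.1623*I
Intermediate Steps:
y(C) = √2*√C (y(C) = √(2*C) = √2*√C)
190 + y(-5) = 190 + √2*√(-5) = 190 + √2*(I*√5) = 190 + I*√10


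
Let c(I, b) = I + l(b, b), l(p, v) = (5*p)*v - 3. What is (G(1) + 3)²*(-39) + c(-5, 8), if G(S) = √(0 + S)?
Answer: -312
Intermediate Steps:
G(S) = √S
l(p, v) = -3 + 5*p*v (l(p, v) = 5*p*v - 3 = -3 + 5*p*v)
c(I, b) = -3 + I + 5*b² (c(I, b) = I + (-3 + 5*b*b) = I + (-3 + 5*b²) = -3 + I + 5*b²)
(G(1) + 3)²*(-39) + c(-5, 8) = (√1 + 3)²*(-39) + (-3 - 5 + 5*8²) = (1 + 3)²*(-39) + (-3 - 5 + 5*64) = 4²*(-39) + (-3 - 5 + 320) = 16*(-39) + 312 = -624 + 312 = -312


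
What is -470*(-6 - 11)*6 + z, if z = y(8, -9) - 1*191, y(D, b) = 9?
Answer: 47758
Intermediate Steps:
z = -182 (z = 9 - 1*191 = 9 - 191 = -182)
-470*(-6 - 11)*6 + z = -470*(-6 - 11)*6 - 182 = -(-7990)*6 - 182 = -470*(-102) - 182 = 47940 - 182 = 47758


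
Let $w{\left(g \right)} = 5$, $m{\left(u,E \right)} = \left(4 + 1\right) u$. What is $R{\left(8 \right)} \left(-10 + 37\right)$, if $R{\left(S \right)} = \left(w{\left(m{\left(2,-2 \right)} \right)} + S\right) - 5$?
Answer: $216$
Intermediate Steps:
$m{\left(u,E \right)} = 5 u$
$R{\left(S \right)} = S$ ($R{\left(S \right)} = \left(5 + S\right) - 5 = S$)
$R{\left(8 \right)} \left(-10 + 37\right) = 8 \left(-10 + 37\right) = 8 \cdot 27 = 216$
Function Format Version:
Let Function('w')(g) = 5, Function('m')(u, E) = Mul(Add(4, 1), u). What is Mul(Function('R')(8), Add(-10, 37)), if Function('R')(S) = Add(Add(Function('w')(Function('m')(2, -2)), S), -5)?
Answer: 216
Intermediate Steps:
Function('m')(u, E) = Mul(5, u)
Function('R')(S) = S (Function('R')(S) = Add(Add(5, S), -5) = S)
Mul(Function('R')(8), Add(-10, 37)) = Mul(8, Add(-10, 37)) = Mul(8, 27) = 216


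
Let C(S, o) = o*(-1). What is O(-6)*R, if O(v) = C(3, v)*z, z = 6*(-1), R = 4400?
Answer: -158400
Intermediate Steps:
C(S, o) = -o
z = -6
O(v) = 6*v (O(v) = -v*(-6) = 6*v)
O(-6)*R = (6*(-6))*4400 = -36*4400 = -158400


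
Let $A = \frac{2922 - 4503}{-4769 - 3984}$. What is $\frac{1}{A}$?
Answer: $\frac{8753}{1581} \approx 5.5364$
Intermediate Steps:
$A = \frac{1581}{8753}$ ($A = - \frac{1581}{-4769 - 3984} = - \frac{1581}{-8753} = \left(-1581\right) \left(- \frac{1}{8753}\right) = \frac{1581}{8753} \approx 0.18062$)
$\frac{1}{A} = \frac{1}{\frac{1581}{8753}} = \frac{8753}{1581}$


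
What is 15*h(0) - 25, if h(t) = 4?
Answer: 35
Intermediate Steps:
15*h(0) - 25 = 15*4 - 25 = 60 - 25 = 35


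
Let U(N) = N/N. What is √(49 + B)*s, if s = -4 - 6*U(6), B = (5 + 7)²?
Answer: -10*√193 ≈ -138.92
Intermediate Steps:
B = 144 (B = 12² = 144)
U(N) = 1
s = -10 (s = -4 - 6*1 = -4 - 6 = -10)
√(49 + B)*s = √(49 + 144)*(-10) = √193*(-10) = -10*√193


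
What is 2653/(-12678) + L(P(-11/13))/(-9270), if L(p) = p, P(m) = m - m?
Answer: -2653/12678 ≈ -0.20926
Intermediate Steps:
P(m) = 0
2653/(-12678) + L(P(-11/13))/(-9270) = 2653/(-12678) + 0/(-9270) = 2653*(-1/12678) + 0*(-1/9270) = -2653/12678 + 0 = -2653/12678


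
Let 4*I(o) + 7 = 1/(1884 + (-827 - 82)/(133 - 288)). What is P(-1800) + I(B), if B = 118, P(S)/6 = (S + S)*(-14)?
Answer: 88581217013/292929 ≈ 3.0240e+5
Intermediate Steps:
P(S) = -168*S (P(S) = 6*((S + S)*(-14)) = 6*((2*S)*(-14)) = 6*(-28*S) = -168*S)
I(o) = -512587/292929 (I(o) = -7/4 + 1/(4*(1884 + (-827 - 82)/(133 - 288))) = -7/4 + 1/(4*(1884 - 909/(-155))) = -7/4 + 1/(4*(1884 - 909*(-1/155))) = -7/4 + 1/(4*(1884 + 909/155)) = -7/4 + 1/(4*(292929/155)) = -7/4 + (1/4)*(155/292929) = -7/4 + 155/1171716 = -512587/292929)
P(-1800) + I(B) = -168*(-1800) - 512587/292929 = 302400 - 512587/292929 = 88581217013/292929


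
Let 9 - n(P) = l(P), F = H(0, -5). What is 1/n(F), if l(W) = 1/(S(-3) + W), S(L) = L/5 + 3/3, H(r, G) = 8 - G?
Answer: 67/598 ≈ 0.11204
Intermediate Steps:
F = 13 (F = 8 - 1*(-5) = 8 + 5 = 13)
S(L) = 1 + L/5 (S(L) = L*(⅕) + 3*(⅓) = L/5 + 1 = 1 + L/5)
l(W) = 1/(⅖ + W) (l(W) = 1/((1 + (⅕)*(-3)) + W) = 1/((1 - ⅗) + W) = 1/(⅖ + W))
n(P) = 9 - 5/(2 + 5*P)
1/n(F) = 1/((13 + 45*13)/(2 + 5*13)) = 1/((13 + 585)/(2 + 65)) = 1/(598/67) = 67/598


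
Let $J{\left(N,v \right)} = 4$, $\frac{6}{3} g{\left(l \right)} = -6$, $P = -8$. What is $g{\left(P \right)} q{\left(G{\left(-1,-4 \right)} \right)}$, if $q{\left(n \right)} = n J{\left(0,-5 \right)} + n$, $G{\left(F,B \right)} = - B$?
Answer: $-60$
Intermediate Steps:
$g{\left(l \right)} = -3$ ($g{\left(l \right)} = \frac{1}{2} \left(-6\right) = -3$)
$q{\left(n \right)} = 5 n$ ($q{\left(n \right)} = n 4 + n = 4 n + n = 5 n$)
$g{\left(P \right)} q{\left(G{\left(-1,-4 \right)} \right)} = - 3 \cdot 5 \left(\left(-1\right) \left(-4\right)\right) = - 3 \cdot 5 \cdot 4 = \left(-3\right) 20 = -60$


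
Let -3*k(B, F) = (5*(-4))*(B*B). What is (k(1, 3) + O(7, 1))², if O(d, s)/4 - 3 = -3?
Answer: 400/9 ≈ 44.444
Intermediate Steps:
O(d, s) = 0 (O(d, s) = 12 + 4*(-3) = 12 - 12 = 0)
k(B, F) = 20*B²/3 (k(B, F) = -5*(-4)*B*B/3 = -(-20)*B²/3 = 20*B²/3)
(k(1, 3) + O(7, 1))² = ((20/3)*1² + 0)² = ((20/3)*1 + 0)² = (20/3 + 0)² = (20/3)² = 400/9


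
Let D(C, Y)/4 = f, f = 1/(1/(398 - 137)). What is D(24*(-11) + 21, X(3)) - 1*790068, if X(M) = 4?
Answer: -789024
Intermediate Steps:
f = 261 (f = 1/(1/261) = 261)
D(C, Y) = 1044 (D(C, Y) = 4*261 = 1044)
D(24*(-11) + 21, X(3)) - 1*790068 = 1044 - 1*790068 = 1044 - 790068 = -789024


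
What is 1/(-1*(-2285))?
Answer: 1/2285 ≈ 0.00043764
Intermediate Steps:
1/(-1*(-2285)) = 1/2285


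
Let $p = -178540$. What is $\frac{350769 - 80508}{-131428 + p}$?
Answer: $- \frac{270261}{309968} \approx -0.8719$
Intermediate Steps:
$\frac{350769 - 80508}{-131428 + p} = \frac{350769 - 80508}{-131428 - 178540} = \frac{270261}{-309968} = 270261 \left(- \frac{1}{309968}\right) = - \frac{270261}{309968}$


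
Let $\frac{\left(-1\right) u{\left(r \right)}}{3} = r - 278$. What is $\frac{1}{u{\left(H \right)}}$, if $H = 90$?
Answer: $\frac{1}{564} \approx 0.0017731$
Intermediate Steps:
$u{\left(r \right)} = 834 - 3 r$ ($u{\left(r \right)} = - 3 \left(r - 278\right) = - 3 \left(-278 + r\right) = 834 - 3 r$)
$\frac{1}{u{\left(H \right)}} = \frac{1}{834 - 270} = \frac{1}{564}$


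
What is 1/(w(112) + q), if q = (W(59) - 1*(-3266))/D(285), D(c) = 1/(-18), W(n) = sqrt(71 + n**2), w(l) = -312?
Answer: -4925/290971596 + sqrt(222)/48495266 ≈ -1.6619e-5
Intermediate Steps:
D(c) = -1/18
q = -58788 - 72*sqrt(222) (q = (sqrt(71 + 59**2) - 1*(-3266))/(-1/18) = (sqrt(71 + 3481) + 3266)*(-18) = (sqrt(3552) + 3266)*(-18) = (4*sqrt(222) + 3266)*(-18) = (3266 + 4*sqrt(222))*(-18) = -58788 - 72*sqrt(222) ≈ -59861.)
1/(w(112) + q) = 1/(-312 + (-58788 - 72*sqrt(222))) = 1/(-59100 - 72*sqrt(222))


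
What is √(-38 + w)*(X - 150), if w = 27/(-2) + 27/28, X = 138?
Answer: -6*I*√9905/7 ≈ -85.306*I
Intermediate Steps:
w = -351/28 (w = 27*(-½) + 27*(1/28) = -27/2 + 27/28 = -351/28 ≈ -12.536)
√(-38 + w)*(X - 150) = √(-38 - 351/28)*(138 - 150) = √(-1415/28)*(-12) = (I*√9905/14)*(-12) = -6*I*√9905/7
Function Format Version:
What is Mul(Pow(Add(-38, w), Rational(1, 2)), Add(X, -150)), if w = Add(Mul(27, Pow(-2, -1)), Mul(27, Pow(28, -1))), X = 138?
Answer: Mul(Rational(-6, 7), I, Pow(9905, Rational(1, 2))) ≈ Mul(-85.306, I)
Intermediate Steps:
w = Rational(-351, 28) (w = Add(Mul(27, Rational(-1, 2)), Mul(27, Rational(1, 28))) = Add(Rational(-27, 2), Rational(27, 28)) = Rational(-351, 28) ≈ -12.536)
Mul(Pow(Add(-38, w), Rational(1, 2)), Add(X, -150)) = Mul(Pow(Add(-38, Rational(-351, 28)), Rational(1, 2)), Add(138, -150)) = Mul(Pow(Rational(-1415, 28), Rational(1, 2)), -12) = Mul(Mul(Rational(1, 14), I, Pow(9905, Rational(1, 2))), -12) = Mul(Rational(-6, 7), I, Pow(9905, Rational(1, 2)))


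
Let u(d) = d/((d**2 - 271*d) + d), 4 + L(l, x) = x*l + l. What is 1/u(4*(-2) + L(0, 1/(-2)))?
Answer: -282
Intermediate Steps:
L(l, x) = -4 + l + l*x (L(l, x) = -4 + (x*l + l) = -4 + (l*x + l) = -4 + (l + l*x) = -4 + l + l*x)
u(d) = d/(d**2 - 270*d)
1/u(4*(-2) + L(0, 1/(-2))) = 1/(1/(-270 + (4*(-2) + (-4 + 0 + 0/(-2))))) = 1/(1/(-270 + (-8 + (-4 + 0 + 0*(-1/2))))) = 1/(1/(-270 + (-8 + (-4 + 0 + 0)))) = 1/(1/(-270 + (-8 - 4))) = 1/(1/(-270 - 12)) = 1/(1/(-282)) = 1/(-1/282) = -282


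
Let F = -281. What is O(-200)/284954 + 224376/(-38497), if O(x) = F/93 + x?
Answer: -5946852861329/1020198294834 ≈ -5.8291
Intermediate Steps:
O(x) = -281/93 + x
O(-200)/284954 + 224376/(-38497) = (-281/93 - 200)/284954 + 224376/(-38497) = -18881/93*1/284954 + 224376*(-1/38497) = -18881/26500722 - 224376/38497 = -5946852861329/1020198294834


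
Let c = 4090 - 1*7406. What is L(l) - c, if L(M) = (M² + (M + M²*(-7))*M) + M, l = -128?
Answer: 14716020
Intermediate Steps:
L(M) = M + M² + M*(M - 7*M²) (L(M) = (M² + (M - 7*M²)*M) + M = (M² + M*(M - 7*M²)) + M = M + M² + M*(M - 7*M²))
c = -3316 (c = 4090 - 7406 = -3316)
L(l) - c = -128*(1 - 7*(-128)² + 2*(-128)) - 1*(-3316) = -128*(1 - 7*16384 - 256) + 3316 = -128*(1 - 114688 - 256) + 3316 = -128*(-114943) + 3316 = 14712704 + 3316 = 14716020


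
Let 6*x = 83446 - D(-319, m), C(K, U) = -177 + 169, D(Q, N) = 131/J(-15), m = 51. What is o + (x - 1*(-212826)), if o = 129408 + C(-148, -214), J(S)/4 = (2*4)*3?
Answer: 205132861/576 ≈ 3.5613e+5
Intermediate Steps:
J(S) = 96 (J(S) = 4*((2*4)*3) = 4*(8*3) = 4*24 = 96)
D(Q, N) = 131/96
C(K, U) = -8
x = 8010685/576 (x = (83446 - 1*131/96)/6 = (83446 - 131/96)/6 = (⅙)*(8010685/96) = 8010685/576 ≈ 13907.)
o = 129400 (o = 129408 - 8 = 129400)
o + (x - 1*(-212826)) = 129400 + (8010685/576 - 1*(-212826)) = 129400 + (8010685/576 + 212826) = 129400 + 130598461/576 = 205132861/576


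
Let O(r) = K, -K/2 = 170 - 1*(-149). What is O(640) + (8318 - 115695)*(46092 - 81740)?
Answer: 3827774658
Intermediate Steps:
K = -638 (K = -2*(170 - 1*(-149)) = -2*(170 + 149) = -2*319 = -638)
O(r) = -638
O(640) + (8318 - 115695)*(46092 - 81740) = -638 + (8318 - 115695)*(46092 - 81740) = -638 - 107377*(-35648) = -638 + 3827775296 = 3827774658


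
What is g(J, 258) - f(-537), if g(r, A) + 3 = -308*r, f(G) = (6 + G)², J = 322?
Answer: -381140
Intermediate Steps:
g(r, A) = -3 - 308*r
g(J, 258) - f(-537) = (-3 - 308*322) - (6 - 537)² = (-3 - 99176) - 1*(-531)² = -99179 - 1*281961 = -99179 - 281961 = -381140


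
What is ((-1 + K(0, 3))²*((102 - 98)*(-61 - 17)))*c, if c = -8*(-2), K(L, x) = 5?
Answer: -79872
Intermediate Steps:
c = 16
((-1 + K(0, 3))²*((102 - 98)*(-61 - 17)))*c = ((-1 + 5)²*((102 - 98)*(-61 - 17)))*16 = (4²*(4*(-78)))*16 = (16*(-312))*16 = -4992*16 = -79872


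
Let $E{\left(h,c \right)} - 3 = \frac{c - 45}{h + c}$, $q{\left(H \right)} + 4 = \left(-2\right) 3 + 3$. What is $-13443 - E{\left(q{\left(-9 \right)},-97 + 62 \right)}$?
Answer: $- \frac{282406}{21} \approx -13448.0$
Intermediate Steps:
$q{\left(H \right)} = -7$ ($q{\left(H \right)} = -4 + \left(\left(-2\right) 3 + 3\right) = -4 + \left(-6 + 3\right) = -4 - 3 = -7$)
$E{\left(h,c \right)} = 3 + \frac{-45 + c}{c + h}$ ($E{\left(h,c \right)} = 3 + \frac{c - 45}{h + c} = 3 + \frac{-45 + c}{c + h}$)
$-13443 - E{\left(q{\left(-9 \right)},-97 + 62 \right)} = -13443 - \frac{-45 + 3 \left(-7\right) + 4 \left(-97 + 62\right)}{\left(-97 + 62\right) - 7} = -13443 - \frac{-45 - 21 + 4 \left(-35\right)}{-35 - 7} = -13443 - \frac{-45 - 21 - 140}{-42} = -13443 - \left(- \frac{1}{42}\right) \left(-206\right) = -13443 - \frac{103}{21} = - \frac{282406}{21}$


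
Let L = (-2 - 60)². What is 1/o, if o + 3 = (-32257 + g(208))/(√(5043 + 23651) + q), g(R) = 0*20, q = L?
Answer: -168238834/1917218275 - 32257*√28694/1917218275 ≈ -0.090602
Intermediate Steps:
L = 3844 (L = (-62)² = 3844)
q = 3844
g(R) = 0
o = -3 - 32257/(3844 + √28694) (o = -3 + (-32257 + 0)/(√(5043 + 23651) + 3844) = -3 - 32257/(√28694 + 3844) = -3 - 32257/(3844 + √28694) ≈ -11.037)
1/o = 1/(-84119417/7373821 + 32257*√28694/14747642)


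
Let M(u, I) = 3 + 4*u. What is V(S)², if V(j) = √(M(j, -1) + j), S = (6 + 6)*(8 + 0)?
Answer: 483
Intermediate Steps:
S = 96 (S = 12*8 = 96)
V(j) = √(3 + 5*j) (V(j) = √((3 + 4*j) + j) = √(3 + 5*j))
V(S)² = (√(3 + 5*96))² = (√(3 + 480))² = (√483)² = 483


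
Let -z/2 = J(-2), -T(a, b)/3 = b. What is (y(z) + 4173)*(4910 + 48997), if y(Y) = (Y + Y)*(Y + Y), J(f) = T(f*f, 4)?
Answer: 349155639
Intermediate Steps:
T(a, b) = -3*b
J(f) = -12 (J(f) = -3*4 = -12)
z = 24 (z = -2*(-12) = 24)
y(Y) = 4*Y² (y(Y) = (2*Y)*(2*Y) = 4*Y²)
(y(z) + 4173)*(4910 + 48997) = (4*24² + 4173)*(4910 + 48997) = (4*576 + 4173)*53907 = (2304 + 4173)*53907 = 6477*53907 = 349155639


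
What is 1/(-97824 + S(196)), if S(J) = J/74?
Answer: -37/3619390 ≈ -1.0223e-5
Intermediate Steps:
S(J) = J/74 (S(J) = J*(1/74) = J/74)
1/(-97824 + S(196)) = 1/(-97824 + (1/74)*196) = 1/(-97824 + 98/37) = 1/(-3619390/37) = -37/3619390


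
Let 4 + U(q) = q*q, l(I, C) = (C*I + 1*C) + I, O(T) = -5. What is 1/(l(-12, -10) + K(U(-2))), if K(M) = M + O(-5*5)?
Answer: 1/93 ≈ 0.010753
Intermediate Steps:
l(I, C) = C + I + C*I (l(I, C) = (C*I + C) + I = (C + C*I) + I = C + I + C*I)
U(q) = -4 + q² (U(q) = -4 + q*q = -4 + q²)
K(M) = -5 + M (K(M) = M - 5 = -5 + M)
1/(l(-12, -10) + K(U(-2))) = 1/((-10 - 12 - 10*(-12)) + (-5 + (-4 + (-2)²))) = 1/((-10 - 12 + 120) + (-5 + (-4 + 4))) = 1/(98 + (-5 + 0)) = 1/(98 - 5) = 1/93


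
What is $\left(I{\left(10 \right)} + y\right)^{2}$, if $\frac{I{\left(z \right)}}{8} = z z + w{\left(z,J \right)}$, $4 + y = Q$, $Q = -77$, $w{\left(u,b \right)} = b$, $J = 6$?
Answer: $588289$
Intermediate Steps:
$y = -81$ ($y = -4 - 77 = -81$)
$I{\left(z \right)} = 48 + 8 z^{2}$ ($I{\left(z \right)} = 8 \left(z z + 6\right) = 8 \left(z^{2} + 6\right) = 8 \left(6 + z^{2}\right) = 48 + 8 z^{2}$)
$\left(I{\left(10 \right)} + y\right)^{2} = \left(\left(48 + 8 \cdot 10^{2}\right) - 81\right)^{2} = \left(\left(48 + 8 \cdot 100\right) - 81\right)^{2} = \left(\left(48 + 800\right) - 81\right)^{2} = \left(848 - 81\right)^{2} = 767^{2} = 588289$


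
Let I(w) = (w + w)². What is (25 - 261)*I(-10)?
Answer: -94400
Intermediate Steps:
I(w) = 4*w² (I(w) = (2*w)² = 4*w²)
(25 - 261)*I(-10) = (25 - 261)*(4*(-10)²) = -944*100 = -236*400 = -94400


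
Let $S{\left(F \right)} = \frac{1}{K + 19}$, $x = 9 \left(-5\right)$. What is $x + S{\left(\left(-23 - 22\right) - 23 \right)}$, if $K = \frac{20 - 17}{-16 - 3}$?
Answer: $- \frac{16091}{358} \approx -44.947$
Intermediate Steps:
$K = - \frac{3}{19}$ ($K = \frac{3}{-19} = 3 \left(- \frac{1}{19}\right) = - \frac{3}{19} \approx -0.15789$)
$x = -45$
$S{\left(F \right)} = \frac{19}{358}$ ($S{\left(F \right)} = \frac{1}{- \frac{3}{19} + 19} = \frac{1}{\frac{358}{19}} = \frac{19}{358}$)
$x + S{\left(\left(-23 - 22\right) - 23 \right)} = -45 + \frac{19}{358} = - \frac{16091}{358}$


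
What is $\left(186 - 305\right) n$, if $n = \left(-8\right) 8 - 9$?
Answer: $8687$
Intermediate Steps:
$n = -73$ ($n = -64 - 9 = -73$)
$\left(186 - 305\right) n = \left(186 - 305\right) \left(-73\right) = \left(-119\right) \left(-73\right) = 8687$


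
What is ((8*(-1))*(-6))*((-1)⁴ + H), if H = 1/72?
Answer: 146/3 ≈ 48.667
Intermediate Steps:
H = 1/72 ≈ 0.013889
((8*(-1))*(-6))*((-1)⁴ + H) = ((8*(-1))*(-6))*((-1)⁴ + 1/72) = (-8*(-6))*(1 + 1/72) = 48*(73/72) = 146/3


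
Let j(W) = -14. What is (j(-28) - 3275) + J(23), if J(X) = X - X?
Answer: -3289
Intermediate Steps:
J(X) = 0
(j(-28) - 3275) + J(23) = (-14 - 3275) + 0 = -3289 + 0 = -3289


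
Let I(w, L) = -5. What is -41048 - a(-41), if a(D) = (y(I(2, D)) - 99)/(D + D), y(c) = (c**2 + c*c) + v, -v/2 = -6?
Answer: -3365973/82 ≈ -41048.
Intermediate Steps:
v = 12 (v = -2*(-6) = 12)
y(c) = 12 + 2*c**2 (y(c) = (c**2 + c*c) + 12 = (c**2 + c**2) + 12 = 2*c**2 + 12 = 12 + 2*c**2)
a(D) = -37/(2*D) (a(D) = ((12 + 2*(-5)**2) - 99)/(D + D) = ((12 + 2*25) - 99)/((2*D)) = ((12 + 50) - 99)*(1/(2*D)) = (62 - 99)*(1/(2*D)) = -37/(2*D))
-41048 - a(-41) = -41048 - (-37)/(2*(-41)) = -41048 - (-37)*(-1)/(2*41) = -41048 - 1*37/82 = -41048 - 37/82 = -3365973/82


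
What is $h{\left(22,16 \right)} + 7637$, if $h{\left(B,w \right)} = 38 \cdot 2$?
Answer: $7713$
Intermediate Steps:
$h{\left(B,w \right)} = 76$
$h{\left(22,16 \right)} + 7637 = 76 + 7637 = 7713$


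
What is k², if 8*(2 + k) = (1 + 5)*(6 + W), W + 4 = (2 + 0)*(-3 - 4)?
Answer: 121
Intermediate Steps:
W = -18 (W = -4 + (2 + 0)*(-3 - 4) = -4 + 2*(-7) = -4 - 14 = -18)
k = -11 (k = -2 + ((1 + 5)*(6 - 18))/8 = -2 + (6*(-12))/8 = -2 + (⅛)*(-72) = -2 - 9 = -11)
k² = (-11)² = 121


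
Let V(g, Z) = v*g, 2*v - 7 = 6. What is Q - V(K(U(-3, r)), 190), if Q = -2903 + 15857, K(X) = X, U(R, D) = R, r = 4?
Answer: 25947/2 ≈ 12974.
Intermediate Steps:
v = 13/2 (v = 7/2 + (½)*6 = 7/2 + 3 = 13/2 ≈ 6.5000)
Q = 12954
V(g, Z) = 13*g/2
Q - V(K(U(-3, r)), 190) = 12954 - 13*(-3)/2 = 12954 - 1*(-39/2) = 12954 + 39/2 = 25947/2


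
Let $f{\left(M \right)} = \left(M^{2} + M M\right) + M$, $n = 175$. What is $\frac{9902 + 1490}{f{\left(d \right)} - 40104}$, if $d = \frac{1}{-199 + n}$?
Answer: $- \frac{3280896}{11549963} \approx -0.28406$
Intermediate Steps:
$d = - \frac{1}{24}$ ($d = \frac{1}{-199 + 175} = \frac{1}{-24} = - \frac{1}{24} \approx -0.041667$)
$f{\left(M \right)} = M + 2 M^{2}$ ($f{\left(M \right)} = \left(M^{2} + M^{2}\right) + M = 2 M^{2} + M = M + 2 M^{2}$)
$\frac{9902 + 1490}{f{\left(d \right)} - 40104} = \frac{9902 + 1490}{- \frac{1 + 2 \left(- \frac{1}{24}\right)}{24} - 40104} = \frac{11392}{- \frac{1 - \frac{1}{12}}{24} - 40104} = \frac{11392}{\left(- \frac{1}{24}\right) \frac{11}{12} - 40104} = \frac{11392}{- \frac{11}{288} - 40104} = \frac{11392}{- \frac{11549963}{288}} = 11392 \left(- \frac{288}{11549963}\right) = - \frac{3280896}{11549963}$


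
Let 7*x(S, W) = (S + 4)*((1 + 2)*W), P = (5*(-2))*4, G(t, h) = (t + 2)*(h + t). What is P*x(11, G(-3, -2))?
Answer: -9000/7 ≈ -1285.7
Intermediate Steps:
G(t, h) = (2 + t)*(h + t)
P = -40 (P = -10*4 = -40)
x(S, W) = 3*W*(4 + S)/7 (x(S, W) = ((S + 4)*((1 + 2)*W))/7 = ((4 + S)*(3*W))/7 = (3*W*(4 + S))/7 = 3*W*(4 + S)/7)
P*x(11, G(-3, -2)) = -120*((-3)**2 + 2*(-2) + 2*(-3) - 2*(-3))*(4 + 11)/7 = -120*(9 - 4 - 6 + 6)*15/7 = -120*5*15/7 = -40*225/7 = -9000/7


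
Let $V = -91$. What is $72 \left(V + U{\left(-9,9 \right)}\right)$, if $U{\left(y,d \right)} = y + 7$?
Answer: $-6696$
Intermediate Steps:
$U{\left(y,d \right)} = 7 + y$
$72 \left(V + U{\left(-9,9 \right)}\right) = 72 \left(-91 + \left(7 - 9\right)\right) = 72 \left(-91 - 2\right) = 72 \left(-93\right) = -6696$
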